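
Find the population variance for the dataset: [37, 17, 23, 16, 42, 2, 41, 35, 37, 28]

154.16

Step 1: Compute the mean: (37 + 17 + 23 + 16 + 42 + 2 + 41 + 35 + 37 + 28) / 10 = 27.8
Step 2: Compute squared deviations from the mean:
  (37 - 27.8)^2 = 84.64
  (17 - 27.8)^2 = 116.64
  (23 - 27.8)^2 = 23.04
  (16 - 27.8)^2 = 139.24
  (42 - 27.8)^2 = 201.64
  (2 - 27.8)^2 = 665.64
  (41 - 27.8)^2 = 174.24
  (35 - 27.8)^2 = 51.84
  (37 - 27.8)^2 = 84.64
  (28 - 27.8)^2 = 0.04
Step 3: Sum of squared deviations = 1541.6
Step 4: Population variance = 1541.6 / 10 = 154.16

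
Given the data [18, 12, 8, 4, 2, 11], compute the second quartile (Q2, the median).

9.5

Step 1: Sort the data: [2, 4, 8, 11, 12, 18]
Step 2: n = 6
Step 3: Q2 is the median. Since n is even, it is the average of the values at positions 3 and 4:
  Q2 = (8 + 11) / 2 = 9.5
Step 4: Q2 = 9.5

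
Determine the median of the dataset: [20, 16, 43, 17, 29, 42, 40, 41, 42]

40

Step 1: Sort the data in ascending order: [16, 17, 20, 29, 40, 41, 42, 42, 43]
Step 2: The number of values is n = 9.
Step 3: Since n is odd, the median is the middle value at position 5: 40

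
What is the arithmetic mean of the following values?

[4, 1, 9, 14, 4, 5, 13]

7.1429

Step 1: Sum all values: 4 + 1 + 9 + 14 + 4 + 5 + 13 = 50
Step 2: Count the number of values: n = 7
Step 3: Mean = sum / n = 50 / 7 = 7.1429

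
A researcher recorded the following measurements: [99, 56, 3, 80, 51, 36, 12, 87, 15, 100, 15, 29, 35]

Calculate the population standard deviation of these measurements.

32.9256

Step 1: Compute the mean: 47.5385
Step 2: Sum of squared deviations from the mean: 14093.2308
Step 3: Population variance = 14093.2308 / 13 = 1084.0947
Step 4: Standard deviation = sqrt(1084.0947) = 32.9256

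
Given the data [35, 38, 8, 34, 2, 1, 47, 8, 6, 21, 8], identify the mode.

8

Step 1: Count the frequency of each value:
  1: appears 1 time(s)
  2: appears 1 time(s)
  6: appears 1 time(s)
  8: appears 3 time(s)
  21: appears 1 time(s)
  34: appears 1 time(s)
  35: appears 1 time(s)
  38: appears 1 time(s)
  47: appears 1 time(s)
Step 2: The value 8 appears most frequently (3 times).
Step 3: Mode = 8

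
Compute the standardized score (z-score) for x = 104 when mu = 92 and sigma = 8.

1.5

Step 1: Recall the z-score formula: z = (x - mu) / sigma
Step 2: Substitute values: z = (104 - 92) / 8
Step 3: z = 12 / 8 = 1.5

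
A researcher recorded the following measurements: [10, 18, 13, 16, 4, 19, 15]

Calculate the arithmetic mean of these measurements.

13.5714

Step 1: Sum all values: 10 + 18 + 13 + 16 + 4 + 19 + 15 = 95
Step 2: Count the number of values: n = 7
Step 3: Mean = sum / n = 95 / 7 = 13.5714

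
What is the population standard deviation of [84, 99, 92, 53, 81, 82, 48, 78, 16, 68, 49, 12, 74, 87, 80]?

25.3058

Step 1: Compute the mean: 66.8667
Step 2: Sum of squared deviations from the mean: 9605.7333
Step 3: Population variance = 9605.7333 / 15 = 640.3822
Step 4: Standard deviation = sqrt(640.3822) = 25.3058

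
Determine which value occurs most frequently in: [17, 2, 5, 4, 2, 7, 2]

2

Step 1: Count the frequency of each value:
  2: appears 3 time(s)
  4: appears 1 time(s)
  5: appears 1 time(s)
  7: appears 1 time(s)
  17: appears 1 time(s)
Step 2: The value 2 appears most frequently (3 times).
Step 3: Mode = 2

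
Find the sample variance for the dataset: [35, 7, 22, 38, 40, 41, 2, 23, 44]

237

Step 1: Compute the mean: (35 + 7 + 22 + 38 + 40 + 41 + 2 + 23 + 44) / 9 = 28
Step 2: Compute squared deviations from the mean:
  (35 - 28)^2 = 49
  (7 - 28)^2 = 441
  (22 - 28)^2 = 36
  (38 - 28)^2 = 100
  (40 - 28)^2 = 144
  (41 - 28)^2 = 169
  (2 - 28)^2 = 676
  (23 - 28)^2 = 25
  (44 - 28)^2 = 256
Step 3: Sum of squared deviations = 1896
Step 4: Sample variance = 1896 / 8 = 237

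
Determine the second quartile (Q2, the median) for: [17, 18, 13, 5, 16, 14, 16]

16

Step 1: Sort the data: [5, 13, 14, 16, 16, 17, 18]
Step 2: n = 7
Step 3: Q2 is the median. Since n is odd, it is the middle value at position 4: 16
Step 4: Q2 = 16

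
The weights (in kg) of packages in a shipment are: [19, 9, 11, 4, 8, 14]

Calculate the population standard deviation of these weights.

4.7405

Step 1: Compute the mean: 10.8333
Step 2: Sum of squared deviations from the mean: 134.8333
Step 3: Population variance = 134.8333 / 6 = 22.4722
Step 4: Standard deviation = sqrt(22.4722) = 4.7405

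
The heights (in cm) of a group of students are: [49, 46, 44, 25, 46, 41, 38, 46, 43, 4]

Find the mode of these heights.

46

Step 1: Count the frequency of each value:
  4: appears 1 time(s)
  25: appears 1 time(s)
  38: appears 1 time(s)
  41: appears 1 time(s)
  43: appears 1 time(s)
  44: appears 1 time(s)
  46: appears 3 time(s)
  49: appears 1 time(s)
Step 2: The value 46 appears most frequently (3 times).
Step 3: Mode = 46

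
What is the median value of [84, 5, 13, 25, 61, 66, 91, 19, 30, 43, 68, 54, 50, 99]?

52

Step 1: Sort the data in ascending order: [5, 13, 19, 25, 30, 43, 50, 54, 61, 66, 68, 84, 91, 99]
Step 2: The number of values is n = 14.
Step 3: Since n is even, the median is the average of positions 7 and 8:
  Median = (50 + 54) / 2 = 52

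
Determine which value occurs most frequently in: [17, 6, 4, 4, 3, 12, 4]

4

Step 1: Count the frequency of each value:
  3: appears 1 time(s)
  4: appears 3 time(s)
  6: appears 1 time(s)
  12: appears 1 time(s)
  17: appears 1 time(s)
Step 2: The value 4 appears most frequently (3 times).
Step 3: Mode = 4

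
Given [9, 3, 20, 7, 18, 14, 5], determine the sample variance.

43.1429

Step 1: Compute the mean: (9 + 3 + 20 + 7 + 18 + 14 + 5) / 7 = 10.8571
Step 2: Compute squared deviations from the mean:
  (9 - 10.8571)^2 = 3.449
  (3 - 10.8571)^2 = 61.7347
  (20 - 10.8571)^2 = 83.5918
  (7 - 10.8571)^2 = 14.8776
  (18 - 10.8571)^2 = 51.0204
  (14 - 10.8571)^2 = 9.8776
  (5 - 10.8571)^2 = 34.3061
Step 3: Sum of squared deviations = 258.8571
Step 4: Sample variance = 258.8571 / 6 = 43.1429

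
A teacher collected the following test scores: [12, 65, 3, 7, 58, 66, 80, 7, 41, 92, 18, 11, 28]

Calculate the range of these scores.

89

Step 1: Identify the maximum value: max = 92
Step 2: Identify the minimum value: min = 3
Step 3: Range = max - min = 92 - 3 = 89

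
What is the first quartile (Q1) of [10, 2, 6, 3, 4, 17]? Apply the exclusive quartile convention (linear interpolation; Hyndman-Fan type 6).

2.75

Step 1: Sort the data: [2, 3, 4, 6, 10, 17]
Step 2: n = 6
Step 3: Using the exclusive quartile method:
  Q1 = 2.75
  Q2 (median) = 5
  Q3 = 11.75
  IQR = Q3 - Q1 = 11.75 - 2.75 = 9
Step 4: Q1 = 2.75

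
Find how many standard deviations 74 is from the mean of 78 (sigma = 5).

-0.8

Step 1: Recall the z-score formula: z = (x - mu) / sigma
Step 2: Substitute values: z = (74 - 78) / 5
Step 3: z = -4 / 5 = -0.8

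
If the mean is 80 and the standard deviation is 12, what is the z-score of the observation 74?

-0.5

Step 1: Recall the z-score formula: z = (x - mu) / sigma
Step 2: Substitute values: z = (74 - 80) / 12
Step 3: z = -6 / 12 = -0.5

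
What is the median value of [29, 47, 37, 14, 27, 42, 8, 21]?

28

Step 1: Sort the data in ascending order: [8, 14, 21, 27, 29, 37, 42, 47]
Step 2: The number of values is n = 8.
Step 3: Since n is even, the median is the average of positions 4 and 5:
  Median = (27 + 29) / 2 = 28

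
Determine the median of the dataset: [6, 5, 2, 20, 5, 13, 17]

6

Step 1: Sort the data in ascending order: [2, 5, 5, 6, 13, 17, 20]
Step 2: The number of values is n = 7.
Step 3: Since n is odd, the median is the middle value at position 4: 6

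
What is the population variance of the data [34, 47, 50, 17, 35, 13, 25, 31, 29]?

133.5062

Step 1: Compute the mean: (34 + 47 + 50 + 17 + 35 + 13 + 25 + 31 + 29) / 9 = 31.2222
Step 2: Compute squared deviations from the mean:
  (34 - 31.2222)^2 = 7.716
  (47 - 31.2222)^2 = 248.9383
  (50 - 31.2222)^2 = 352.6049
  (17 - 31.2222)^2 = 202.2716
  (35 - 31.2222)^2 = 14.2716
  (13 - 31.2222)^2 = 332.0494
  (25 - 31.2222)^2 = 38.716
  (31 - 31.2222)^2 = 0.0494
  (29 - 31.2222)^2 = 4.9383
Step 3: Sum of squared deviations = 1201.5556
Step 4: Population variance = 1201.5556 / 9 = 133.5062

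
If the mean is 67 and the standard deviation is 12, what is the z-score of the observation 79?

1

Step 1: Recall the z-score formula: z = (x - mu) / sigma
Step 2: Substitute values: z = (79 - 67) / 12
Step 3: z = 12 / 12 = 1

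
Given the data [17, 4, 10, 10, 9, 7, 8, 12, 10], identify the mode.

10

Step 1: Count the frequency of each value:
  4: appears 1 time(s)
  7: appears 1 time(s)
  8: appears 1 time(s)
  9: appears 1 time(s)
  10: appears 3 time(s)
  12: appears 1 time(s)
  17: appears 1 time(s)
Step 2: The value 10 appears most frequently (3 times).
Step 3: Mode = 10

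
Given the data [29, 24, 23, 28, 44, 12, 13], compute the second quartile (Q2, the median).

24

Step 1: Sort the data: [12, 13, 23, 24, 28, 29, 44]
Step 2: n = 7
Step 3: Q2 is the median. Since n is odd, it is the middle value at position 4: 24
Step 4: Q2 = 24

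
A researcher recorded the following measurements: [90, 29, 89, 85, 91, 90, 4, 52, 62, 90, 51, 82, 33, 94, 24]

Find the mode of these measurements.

90

Step 1: Count the frequency of each value:
  4: appears 1 time(s)
  24: appears 1 time(s)
  29: appears 1 time(s)
  33: appears 1 time(s)
  51: appears 1 time(s)
  52: appears 1 time(s)
  62: appears 1 time(s)
  82: appears 1 time(s)
  85: appears 1 time(s)
  89: appears 1 time(s)
  90: appears 3 time(s)
  91: appears 1 time(s)
  94: appears 1 time(s)
Step 2: The value 90 appears most frequently (3 times).
Step 3: Mode = 90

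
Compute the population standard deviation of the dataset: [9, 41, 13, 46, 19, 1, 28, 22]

14.4563

Step 1: Compute the mean: 22.375
Step 2: Sum of squared deviations from the mean: 1671.875
Step 3: Population variance = 1671.875 / 8 = 208.9844
Step 4: Standard deviation = sqrt(208.9844) = 14.4563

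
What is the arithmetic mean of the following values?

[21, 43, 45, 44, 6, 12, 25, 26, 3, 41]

26.6

Step 1: Sum all values: 21 + 43 + 45 + 44 + 6 + 12 + 25 + 26 + 3 + 41 = 266
Step 2: Count the number of values: n = 10
Step 3: Mean = sum / n = 266 / 10 = 26.6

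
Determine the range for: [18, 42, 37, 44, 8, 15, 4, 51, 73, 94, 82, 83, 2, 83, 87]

92

Step 1: Identify the maximum value: max = 94
Step 2: Identify the minimum value: min = 2
Step 3: Range = max - min = 94 - 2 = 92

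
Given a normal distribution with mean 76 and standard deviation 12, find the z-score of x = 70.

-0.5

Step 1: Recall the z-score formula: z = (x - mu) / sigma
Step 2: Substitute values: z = (70 - 76) / 12
Step 3: z = -6 / 12 = -0.5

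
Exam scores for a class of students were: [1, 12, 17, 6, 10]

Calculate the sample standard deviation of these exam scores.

6.0581

Step 1: Compute the mean: 9.2
Step 2: Sum of squared deviations from the mean: 146.8
Step 3: Sample variance = 146.8 / 4 = 36.7
Step 4: Standard deviation = sqrt(36.7) = 6.0581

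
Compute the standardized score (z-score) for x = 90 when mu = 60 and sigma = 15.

2

Step 1: Recall the z-score formula: z = (x - mu) / sigma
Step 2: Substitute values: z = (90 - 60) / 15
Step 3: z = 30 / 15 = 2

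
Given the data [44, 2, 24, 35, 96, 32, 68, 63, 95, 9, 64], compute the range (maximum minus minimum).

94

Step 1: Identify the maximum value: max = 96
Step 2: Identify the minimum value: min = 2
Step 3: Range = max - min = 96 - 2 = 94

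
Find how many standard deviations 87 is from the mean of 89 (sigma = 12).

-0.1667

Step 1: Recall the z-score formula: z = (x - mu) / sigma
Step 2: Substitute values: z = (87 - 89) / 12
Step 3: z = -2 / 12 = -0.1667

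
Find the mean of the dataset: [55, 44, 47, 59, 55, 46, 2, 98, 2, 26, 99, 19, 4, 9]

40.3571

Step 1: Sum all values: 55 + 44 + 47 + 59 + 55 + 46 + 2 + 98 + 2 + 26 + 99 + 19 + 4 + 9 = 565
Step 2: Count the number of values: n = 14
Step 3: Mean = sum / n = 565 / 14 = 40.3571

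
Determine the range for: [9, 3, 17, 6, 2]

15

Step 1: Identify the maximum value: max = 17
Step 2: Identify the minimum value: min = 2
Step 3: Range = max - min = 17 - 2 = 15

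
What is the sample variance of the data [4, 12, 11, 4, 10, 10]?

12.7

Step 1: Compute the mean: (4 + 12 + 11 + 4 + 10 + 10) / 6 = 8.5
Step 2: Compute squared deviations from the mean:
  (4 - 8.5)^2 = 20.25
  (12 - 8.5)^2 = 12.25
  (11 - 8.5)^2 = 6.25
  (4 - 8.5)^2 = 20.25
  (10 - 8.5)^2 = 2.25
  (10 - 8.5)^2 = 2.25
Step 3: Sum of squared deviations = 63.5
Step 4: Sample variance = 63.5 / 5 = 12.7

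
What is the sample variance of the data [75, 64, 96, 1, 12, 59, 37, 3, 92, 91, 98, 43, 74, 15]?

1275.6044

Step 1: Compute the mean: (75 + 64 + 96 + 1 + 12 + 59 + 37 + 3 + 92 + 91 + 98 + 43 + 74 + 15) / 14 = 54.2857
Step 2: Compute squared deviations from the mean:
  (75 - 54.2857)^2 = 429.0816
  (64 - 54.2857)^2 = 94.3673
  (96 - 54.2857)^2 = 1740.0816
  (1 - 54.2857)^2 = 2839.3673
  (12 - 54.2857)^2 = 1788.0816
  (59 - 54.2857)^2 = 22.2245
  (37 - 54.2857)^2 = 298.7959
  (3 - 54.2857)^2 = 2630.2245
  (92 - 54.2857)^2 = 1422.3673
  (91 - 54.2857)^2 = 1347.9388
  (98 - 54.2857)^2 = 1910.9388
  (43 - 54.2857)^2 = 127.3673
  (74 - 54.2857)^2 = 388.6531
  (15 - 54.2857)^2 = 1543.3673
Step 3: Sum of squared deviations = 16582.8571
Step 4: Sample variance = 16582.8571 / 13 = 1275.6044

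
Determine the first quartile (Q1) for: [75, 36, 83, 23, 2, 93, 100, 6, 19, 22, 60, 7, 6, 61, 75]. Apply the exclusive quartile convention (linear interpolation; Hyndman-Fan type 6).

7

Step 1: Sort the data: [2, 6, 6, 7, 19, 22, 23, 36, 60, 61, 75, 75, 83, 93, 100]
Step 2: n = 15
Step 3: Using the exclusive quartile method:
  Q1 = 7
  Q2 (median) = 36
  Q3 = 75
  IQR = Q3 - Q1 = 75 - 7 = 68
Step 4: Q1 = 7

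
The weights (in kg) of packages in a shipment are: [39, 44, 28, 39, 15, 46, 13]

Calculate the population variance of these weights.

157.7143

Step 1: Compute the mean: (39 + 44 + 28 + 39 + 15 + 46 + 13) / 7 = 32
Step 2: Compute squared deviations from the mean:
  (39 - 32)^2 = 49
  (44 - 32)^2 = 144
  (28 - 32)^2 = 16
  (39 - 32)^2 = 49
  (15 - 32)^2 = 289
  (46 - 32)^2 = 196
  (13 - 32)^2 = 361
Step 3: Sum of squared deviations = 1104
Step 4: Population variance = 1104 / 7 = 157.7143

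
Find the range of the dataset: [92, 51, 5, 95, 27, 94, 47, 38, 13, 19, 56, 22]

90

Step 1: Identify the maximum value: max = 95
Step 2: Identify the minimum value: min = 5
Step 3: Range = max - min = 95 - 5 = 90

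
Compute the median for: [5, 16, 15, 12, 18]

15

Step 1: Sort the data in ascending order: [5, 12, 15, 16, 18]
Step 2: The number of values is n = 5.
Step 3: Since n is odd, the median is the middle value at position 3: 15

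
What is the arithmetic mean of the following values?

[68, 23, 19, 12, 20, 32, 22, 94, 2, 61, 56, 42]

37.5833

Step 1: Sum all values: 68 + 23 + 19 + 12 + 20 + 32 + 22 + 94 + 2 + 61 + 56 + 42 = 451
Step 2: Count the number of values: n = 12
Step 3: Mean = sum / n = 451 / 12 = 37.5833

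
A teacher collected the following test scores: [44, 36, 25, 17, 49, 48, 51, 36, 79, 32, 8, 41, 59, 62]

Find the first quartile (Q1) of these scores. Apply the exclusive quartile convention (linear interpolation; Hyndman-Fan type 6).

30.25

Step 1: Sort the data: [8, 17, 25, 32, 36, 36, 41, 44, 48, 49, 51, 59, 62, 79]
Step 2: n = 14
Step 3: Using the exclusive quartile method:
  Q1 = 30.25
  Q2 (median) = 42.5
  Q3 = 53
  IQR = Q3 - Q1 = 53 - 30.25 = 22.75
Step 4: Q1 = 30.25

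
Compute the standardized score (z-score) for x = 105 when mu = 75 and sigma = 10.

3

Step 1: Recall the z-score formula: z = (x - mu) / sigma
Step 2: Substitute values: z = (105 - 75) / 10
Step 3: z = 30 / 10 = 3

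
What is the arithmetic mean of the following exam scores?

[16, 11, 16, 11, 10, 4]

11.3333

Step 1: Sum all values: 16 + 11 + 16 + 11 + 10 + 4 = 68
Step 2: Count the number of values: n = 6
Step 3: Mean = sum / n = 68 / 6 = 11.3333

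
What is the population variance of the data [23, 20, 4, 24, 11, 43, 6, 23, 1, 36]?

170.49

Step 1: Compute the mean: (23 + 20 + 4 + 24 + 11 + 43 + 6 + 23 + 1 + 36) / 10 = 19.1
Step 2: Compute squared deviations from the mean:
  (23 - 19.1)^2 = 15.21
  (20 - 19.1)^2 = 0.81
  (4 - 19.1)^2 = 228.01
  (24 - 19.1)^2 = 24.01
  (11 - 19.1)^2 = 65.61
  (43 - 19.1)^2 = 571.21
  (6 - 19.1)^2 = 171.61
  (23 - 19.1)^2 = 15.21
  (1 - 19.1)^2 = 327.61
  (36 - 19.1)^2 = 285.61
Step 3: Sum of squared deviations = 1704.9
Step 4: Population variance = 1704.9 / 10 = 170.49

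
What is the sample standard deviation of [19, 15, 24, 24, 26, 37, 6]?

9.6757

Step 1: Compute the mean: 21.5714
Step 2: Sum of squared deviations from the mean: 561.7143
Step 3: Sample variance = 561.7143 / 6 = 93.619
Step 4: Standard deviation = sqrt(93.619) = 9.6757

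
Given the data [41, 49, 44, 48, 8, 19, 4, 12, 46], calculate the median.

41

Step 1: Sort the data in ascending order: [4, 8, 12, 19, 41, 44, 46, 48, 49]
Step 2: The number of values is n = 9.
Step 3: Since n is odd, the median is the middle value at position 5: 41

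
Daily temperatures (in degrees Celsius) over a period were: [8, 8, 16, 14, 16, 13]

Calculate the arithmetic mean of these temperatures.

12.5

Step 1: Sum all values: 8 + 8 + 16 + 14 + 16 + 13 = 75
Step 2: Count the number of values: n = 6
Step 3: Mean = sum / n = 75 / 6 = 12.5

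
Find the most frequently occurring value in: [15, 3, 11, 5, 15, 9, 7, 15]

15

Step 1: Count the frequency of each value:
  3: appears 1 time(s)
  5: appears 1 time(s)
  7: appears 1 time(s)
  9: appears 1 time(s)
  11: appears 1 time(s)
  15: appears 3 time(s)
Step 2: The value 15 appears most frequently (3 times).
Step 3: Mode = 15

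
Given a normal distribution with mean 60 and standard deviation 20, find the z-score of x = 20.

-2

Step 1: Recall the z-score formula: z = (x - mu) / sigma
Step 2: Substitute values: z = (20 - 60) / 20
Step 3: z = -40 / 20 = -2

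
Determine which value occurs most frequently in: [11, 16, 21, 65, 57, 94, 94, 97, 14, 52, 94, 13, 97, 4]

94

Step 1: Count the frequency of each value:
  4: appears 1 time(s)
  11: appears 1 time(s)
  13: appears 1 time(s)
  14: appears 1 time(s)
  16: appears 1 time(s)
  21: appears 1 time(s)
  52: appears 1 time(s)
  57: appears 1 time(s)
  65: appears 1 time(s)
  94: appears 3 time(s)
  97: appears 2 time(s)
Step 2: The value 94 appears most frequently (3 times).
Step 3: Mode = 94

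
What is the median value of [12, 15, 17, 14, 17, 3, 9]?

14

Step 1: Sort the data in ascending order: [3, 9, 12, 14, 15, 17, 17]
Step 2: The number of values is n = 7.
Step 3: Since n is odd, the median is the middle value at position 4: 14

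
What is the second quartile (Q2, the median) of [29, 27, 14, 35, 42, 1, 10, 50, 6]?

27

Step 1: Sort the data: [1, 6, 10, 14, 27, 29, 35, 42, 50]
Step 2: n = 9
Step 3: Q2 is the median. Since n is odd, it is the middle value at position 5: 27
Step 4: Q2 = 27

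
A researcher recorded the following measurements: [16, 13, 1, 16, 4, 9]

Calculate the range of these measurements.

15

Step 1: Identify the maximum value: max = 16
Step 2: Identify the minimum value: min = 1
Step 3: Range = max - min = 16 - 1 = 15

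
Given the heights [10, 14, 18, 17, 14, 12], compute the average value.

14.1667

Step 1: Sum all values: 10 + 14 + 18 + 17 + 14 + 12 = 85
Step 2: Count the number of values: n = 6
Step 3: Mean = sum / n = 85 / 6 = 14.1667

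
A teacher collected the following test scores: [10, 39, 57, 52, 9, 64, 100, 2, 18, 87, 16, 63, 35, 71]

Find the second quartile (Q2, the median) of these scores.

45.5

Step 1: Sort the data: [2, 9, 10, 16, 18, 35, 39, 52, 57, 63, 64, 71, 87, 100]
Step 2: n = 14
Step 3: Q2 is the median. Since n is even, it is the average of the values at positions 7 and 8:
  Q2 = (39 + 52) / 2 = 45.5
Step 4: Q2 = 45.5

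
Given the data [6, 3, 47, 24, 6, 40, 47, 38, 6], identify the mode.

6

Step 1: Count the frequency of each value:
  3: appears 1 time(s)
  6: appears 3 time(s)
  24: appears 1 time(s)
  38: appears 1 time(s)
  40: appears 1 time(s)
  47: appears 2 time(s)
Step 2: The value 6 appears most frequently (3 times).
Step 3: Mode = 6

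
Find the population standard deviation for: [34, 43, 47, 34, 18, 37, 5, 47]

13.7789

Step 1: Compute the mean: 33.125
Step 2: Sum of squared deviations from the mean: 1518.875
Step 3: Population variance = 1518.875 / 8 = 189.8594
Step 4: Standard deviation = sqrt(189.8594) = 13.7789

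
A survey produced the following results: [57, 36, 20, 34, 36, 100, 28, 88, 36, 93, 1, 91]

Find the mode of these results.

36

Step 1: Count the frequency of each value:
  1: appears 1 time(s)
  20: appears 1 time(s)
  28: appears 1 time(s)
  34: appears 1 time(s)
  36: appears 3 time(s)
  57: appears 1 time(s)
  88: appears 1 time(s)
  91: appears 1 time(s)
  93: appears 1 time(s)
  100: appears 1 time(s)
Step 2: The value 36 appears most frequently (3 times).
Step 3: Mode = 36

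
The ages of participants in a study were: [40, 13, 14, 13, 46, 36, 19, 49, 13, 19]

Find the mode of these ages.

13

Step 1: Count the frequency of each value:
  13: appears 3 time(s)
  14: appears 1 time(s)
  19: appears 2 time(s)
  36: appears 1 time(s)
  40: appears 1 time(s)
  46: appears 1 time(s)
  49: appears 1 time(s)
Step 2: The value 13 appears most frequently (3 times).
Step 3: Mode = 13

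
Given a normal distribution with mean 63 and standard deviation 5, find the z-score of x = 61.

-0.4

Step 1: Recall the z-score formula: z = (x - mu) / sigma
Step 2: Substitute values: z = (61 - 63) / 5
Step 3: z = -2 / 5 = -0.4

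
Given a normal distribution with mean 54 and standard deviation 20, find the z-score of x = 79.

1.25

Step 1: Recall the z-score formula: z = (x - mu) / sigma
Step 2: Substitute values: z = (79 - 54) / 20
Step 3: z = 25 / 20 = 1.25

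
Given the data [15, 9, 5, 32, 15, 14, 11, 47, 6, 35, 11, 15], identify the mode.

15

Step 1: Count the frequency of each value:
  5: appears 1 time(s)
  6: appears 1 time(s)
  9: appears 1 time(s)
  11: appears 2 time(s)
  14: appears 1 time(s)
  15: appears 3 time(s)
  32: appears 1 time(s)
  35: appears 1 time(s)
  47: appears 1 time(s)
Step 2: The value 15 appears most frequently (3 times).
Step 3: Mode = 15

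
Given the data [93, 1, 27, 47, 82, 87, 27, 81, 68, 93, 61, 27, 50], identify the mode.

27

Step 1: Count the frequency of each value:
  1: appears 1 time(s)
  27: appears 3 time(s)
  47: appears 1 time(s)
  50: appears 1 time(s)
  61: appears 1 time(s)
  68: appears 1 time(s)
  81: appears 1 time(s)
  82: appears 1 time(s)
  87: appears 1 time(s)
  93: appears 2 time(s)
Step 2: The value 27 appears most frequently (3 times).
Step 3: Mode = 27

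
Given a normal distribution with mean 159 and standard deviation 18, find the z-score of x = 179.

1.1111

Step 1: Recall the z-score formula: z = (x - mu) / sigma
Step 2: Substitute values: z = (179 - 159) / 18
Step 3: z = 20 / 18 = 1.1111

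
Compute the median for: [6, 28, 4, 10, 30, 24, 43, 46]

26

Step 1: Sort the data in ascending order: [4, 6, 10, 24, 28, 30, 43, 46]
Step 2: The number of values is n = 8.
Step 3: Since n is even, the median is the average of positions 4 and 5:
  Median = (24 + 28) / 2 = 26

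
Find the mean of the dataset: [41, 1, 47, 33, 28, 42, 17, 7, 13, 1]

23

Step 1: Sum all values: 41 + 1 + 47 + 33 + 28 + 42 + 17 + 7 + 13 + 1 = 230
Step 2: Count the number of values: n = 10
Step 3: Mean = sum / n = 230 / 10 = 23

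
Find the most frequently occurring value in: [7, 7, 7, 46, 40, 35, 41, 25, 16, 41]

7

Step 1: Count the frequency of each value:
  7: appears 3 time(s)
  16: appears 1 time(s)
  25: appears 1 time(s)
  35: appears 1 time(s)
  40: appears 1 time(s)
  41: appears 2 time(s)
  46: appears 1 time(s)
Step 2: The value 7 appears most frequently (3 times).
Step 3: Mode = 7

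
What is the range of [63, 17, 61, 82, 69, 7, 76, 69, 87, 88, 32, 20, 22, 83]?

81

Step 1: Identify the maximum value: max = 88
Step 2: Identify the minimum value: min = 7
Step 3: Range = max - min = 88 - 7 = 81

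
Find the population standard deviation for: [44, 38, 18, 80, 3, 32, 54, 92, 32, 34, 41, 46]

23.2337

Step 1: Compute the mean: 42.8333
Step 2: Sum of squared deviations from the mean: 6477.6667
Step 3: Population variance = 6477.6667 / 12 = 539.8056
Step 4: Standard deviation = sqrt(539.8056) = 23.2337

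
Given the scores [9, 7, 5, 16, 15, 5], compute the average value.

9.5

Step 1: Sum all values: 9 + 7 + 5 + 16 + 15 + 5 = 57
Step 2: Count the number of values: n = 6
Step 3: Mean = sum / n = 57 / 6 = 9.5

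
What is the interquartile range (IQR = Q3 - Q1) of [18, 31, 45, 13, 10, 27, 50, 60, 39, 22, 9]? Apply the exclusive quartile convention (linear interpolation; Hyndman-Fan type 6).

32

Step 1: Sort the data: [9, 10, 13, 18, 22, 27, 31, 39, 45, 50, 60]
Step 2: n = 11
Step 3: Using the exclusive quartile method:
  Q1 = 13
  Q2 (median) = 27
  Q3 = 45
  IQR = Q3 - Q1 = 45 - 13 = 32
Step 4: IQR = 32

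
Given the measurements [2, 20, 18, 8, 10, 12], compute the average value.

11.6667

Step 1: Sum all values: 2 + 20 + 18 + 8 + 10 + 12 = 70
Step 2: Count the number of values: n = 6
Step 3: Mean = sum / n = 70 / 6 = 11.6667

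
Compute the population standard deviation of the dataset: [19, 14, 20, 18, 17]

2.0591

Step 1: Compute the mean: 17.6
Step 2: Sum of squared deviations from the mean: 21.2
Step 3: Population variance = 21.2 / 5 = 4.24
Step 4: Standard deviation = sqrt(4.24) = 2.0591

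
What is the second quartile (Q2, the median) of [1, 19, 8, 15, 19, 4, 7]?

8

Step 1: Sort the data: [1, 4, 7, 8, 15, 19, 19]
Step 2: n = 7
Step 3: Q2 is the median. Since n is odd, it is the middle value at position 4: 8
Step 4: Q2 = 8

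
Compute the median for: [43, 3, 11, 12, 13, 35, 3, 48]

12.5

Step 1: Sort the data in ascending order: [3, 3, 11, 12, 13, 35, 43, 48]
Step 2: The number of values is n = 8.
Step 3: Since n is even, the median is the average of positions 4 and 5:
  Median = (12 + 13) / 2 = 12.5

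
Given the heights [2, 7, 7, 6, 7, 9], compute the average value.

6.3333

Step 1: Sum all values: 2 + 7 + 7 + 6 + 7 + 9 = 38
Step 2: Count the number of values: n = 6
Step 3: Mean = sum / n = 38 / 6 = 6.3333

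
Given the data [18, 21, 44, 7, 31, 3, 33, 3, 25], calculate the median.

21

Step 1: Sort the data in ascending order: [3, 3, 7, 18, 21, 25, 31, 33, 44]
Step 2: The number of values is n = 9.
Step 3: Since n is odd, the median is the middle value at position 5: 21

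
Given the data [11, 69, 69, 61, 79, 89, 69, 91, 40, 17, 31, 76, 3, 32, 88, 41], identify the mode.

69

Step 1: Count the frequency of each value:
  3: appears 1 time(s)
  11: appears 1 time(s)
  17: appears 1 time(s)
  31: appears 1 time(s)
  32: appears 1 time(s)
  40: appears 1 time(s)
  41: appears 1 time(s)
  61: appears 1 time(s)
  69: appears 3 time(s)
  76: appears 1 time(s)
  79: appears 1 time(s)
  88: appears 1 time(s)
  89: appears 1 time(s)
  91: appears 1 time(s)
Step 2: The value 69 appears most frequently (3 times).
Step 3: Mode = 69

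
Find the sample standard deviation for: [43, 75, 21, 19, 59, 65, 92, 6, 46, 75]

28.1324

Step 1: Compute the mean: 50.1
Step 2: Sum of squared deviations from the mean: 7122.9
Step 3: Sample variance = 7122.9 / 9 = 791.4333
Step 4: Standard deviation = sqrt(791.4333) = 28.1324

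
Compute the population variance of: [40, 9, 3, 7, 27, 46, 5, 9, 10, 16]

208.76

Step 1: Compute the mean: (40 + 9 + 3 + 7 + 27 + 46 + 5 + 9 + 10 + 16) / 10 = 17.2
Step 2: Compute squared deviations from the mean:
  (40 - 17.2)^2 = 519.84
  (9 - 17.2)^2 = 67.24
  (3 - 17.2)^2 = 201.64
  (7 - 17.2)^2 = 104.04
  (27 - 17.2)^2 = 96.04
  (46 - 17.2)^2 = 829.44
  (5 - 17.2)^2 = 148.84
  (9 - 17.2)^2 = 67.24
  (10 - 17.2)^2 = 51.84
  (16 - 17.2)^2 = 1.44
Step 3: Sum of squared deviations = 2087.6
Step 4: Population variance = 2087.6 / 10 = 208.76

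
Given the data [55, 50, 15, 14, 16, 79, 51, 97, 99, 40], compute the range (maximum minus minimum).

85

Step 1: Identify the maximum value: max = 99
Step 2: Identify the minimum value: min = 14
Step 3: Range = max - min = 99 - 14 = 85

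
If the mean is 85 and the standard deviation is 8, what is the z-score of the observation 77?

-1

Step 1: Recall the z-score formula: z = (x - mu) / sigma
Step 2: Substitute values: z = (77 - 85) / 8
Step 3: z = -8 / 8 = -1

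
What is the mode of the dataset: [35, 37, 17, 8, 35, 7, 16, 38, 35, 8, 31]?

35

Step 1: Count the frequency of each value:
  7: appears 1 time(s)
  8: appears 2 time(s)
  16: appears 1 time(s)
  17: appears 1 time(s)
  31: appears 1 time(s)
  35: appears 3 time(s)
  37: appears 1 time(s)
  38: appears 1 time(s)
Step 2: The value 35 appears most frequently (3 times).
Step 3: Mode = 35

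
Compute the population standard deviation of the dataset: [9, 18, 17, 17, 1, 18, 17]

6.0102

Step 1: Compute the mean: 13.8571
Step 2: Sum of squared deviations from the mean: 252.8571
Step 3: Population variance = 252.8571 / 7 = 36.1224
Step 4: Standard deviation = sqrt(36.1224) = 6.0102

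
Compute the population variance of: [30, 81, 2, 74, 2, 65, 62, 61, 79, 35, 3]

911.3554

Step 1: Compute the mean: (30 + 81 + 2 + 74 + 2 + 65 + 62 + 61 + 79 + 35 + 3) / 11 = 44.9091
Step 2: Compute squared deviations from the mean:
  (30 - 44.9091)^2 = 222.281
  (81 - 44.9091)^2 = 1302.5537
  (2 - 44.9091)^2 = 1841.1901
  (74 - 44.9091)^2 = 846.281
  (2 - 44.9091)^2 = 1841.1901
  (65 - 44.9091)^2 = 403.6446
  (62 - 44.9091)^2 = 292.0992
  (61 - 44.9091)^2 = 258.9174
  (79 - 44.9091)^2 = 1162.1901
  (35 - 44.9091)^2 = 98.1901
  (3 - 44.9091)^2 = 1756.3719
Step 3: Sum of squared deviations = 10024.9091
Step 4: Population variance = 10024.9091 / 11 = 911.3554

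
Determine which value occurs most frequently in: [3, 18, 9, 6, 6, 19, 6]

6

Step 1: Count the frequency of each value:
  3: appears 1 time(s)
  6: appears 3 time(s)
  9: appears 1 time(s)
  18: appears 1 time(s)
  19: appears 1 time(s)
Step 2: The value 6 appears most frequently (3 times).
Step 3: Mode = 6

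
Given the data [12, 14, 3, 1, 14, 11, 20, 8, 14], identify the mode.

14

Step 1: Count the frequency of each value:
  1: appears 1 time(s)
  3: appears 1 time(s)
  8: appears 1 time(s)
  11: appears 1 time(s)
  12: appears 1 time(s)
  14: appears 3 time(s)
  20: appears 1 time(s)
Step 2: The value 14 appears most frequently (3 times).
Step 3: Mode = 14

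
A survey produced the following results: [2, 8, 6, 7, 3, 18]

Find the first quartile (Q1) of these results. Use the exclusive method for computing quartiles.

2.75

Step 1: Sort the data: [2, 3, 6, 7, 8, 18]
Step 2: n = 6
Step 3: Using the exclusive quartile method:
  Q1 = 2.75
  Q2 (median) = 6.5
  Q3 = 10.5
  IQR = Q3 - Q1 = 10.5 - 2.75 = 7.75
Step 4: Q1 = 2.75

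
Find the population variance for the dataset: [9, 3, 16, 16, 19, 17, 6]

33.0612

Step 1: Compute the mean: (9 + 3 + 16 + 16 + 19 + 17 + 6) / 7 = 12.2857
Step 2: Compute squared deviations from the mean:
  (9 - 12.2857)^2 = 10.7959
  (3 - 12.2857)^2 = 86.2245
  (16 - 12.2857)^2 = 13.7959
  (16 - 12.2857)^2 = 13.7959
  (19 - 12.2857)^2 = 45.0816
  (17 - 12.2857)^2 = 22.2245
  (6 - 12.2857)^2 = 39.5102
Step 3: Sum of squared deviations = 231.4286
Step 4: Population variance = 231.4286 / 7 = 33.0612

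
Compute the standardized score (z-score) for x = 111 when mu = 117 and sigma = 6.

-1

Step 1: Recall the z-score formula: z = (x - mu) / sigma
Step 2: Substitute values: z = (111 - 117) / 6
Step 3: z = -6 / 6 = -1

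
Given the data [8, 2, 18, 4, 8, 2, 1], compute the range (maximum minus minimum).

17

Step 1: Identify the maximum value: max = 18
Step 2: Identify the minimum value: min = 1
Step 3: Range = max - min = 18 - 1 = 17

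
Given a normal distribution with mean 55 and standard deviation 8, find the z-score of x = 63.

1

Step 1: Recall the z-score formula: z = (x - mu) / sigma
Step 2: Substitute values: z = (63 - 55) / 8
Step 3: z = 8 / 8 = 1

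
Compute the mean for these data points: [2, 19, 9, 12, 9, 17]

11.3333

Step 1: Sum all values: 2 + 19 + 9 + 12 + 9 + 17 = 68
Step 2: Count the number of values: n = 6
Step 3: Mean = sum / n = 68 / 6 = 11.3333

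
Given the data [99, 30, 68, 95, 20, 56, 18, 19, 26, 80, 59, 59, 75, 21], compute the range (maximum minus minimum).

81

Step 1: Identify the maximum value: max = 99
Step 2: Identify the minimum value: min = 18
Step 3: Range = max - min = 99 - 18 = 81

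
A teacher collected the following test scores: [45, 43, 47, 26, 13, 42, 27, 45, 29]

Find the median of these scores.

42

Step 1: Sort the data in ascending order: [13, 26, 27, 29, 42, 43, 45, 45, 47]
Step 2: The number of values is n = 9.
Step 3: Since n is odd, the median is the middle value at position 5: 42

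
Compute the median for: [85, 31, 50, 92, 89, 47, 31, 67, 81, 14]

58.5

Step 1: Sort the data in ascending order: [14, 31, 31, 47, 50, 67, 81, 85, 89, 92]
Step 2: The number of values is n = 10.
Step 3: Since n is even, the median is the average of positions 5 and 6:
  Median = (50 + 67) / 2 = 58.5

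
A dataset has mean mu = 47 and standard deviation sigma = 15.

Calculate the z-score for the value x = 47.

0

Step 1: Recall the z-score formula: z = (x - mu) / sigma
Step 2: Substitute values: z = (47 - 47) / 15
Step 3: z = 0 / 15 = 0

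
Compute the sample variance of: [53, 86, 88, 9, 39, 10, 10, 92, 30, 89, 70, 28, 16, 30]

1053.6484

Step 1: Compute the mean: (53 + 86 + 88 + 9 + 39 + 10 + 10 + 92 + 30 + 89 + 70 + 28 + 16 + 30) / 14 = 46.4286
Step 2: Compute squared deviations from the mean:
  (53 - 46.4286)^2 = 43.1837
  (86 - 46.4286)^2 = 1565.898
  (88 - 46.4286)^2 = 1728.1837
  (9 - 46.4286)^2 = 1400.898
  (39 - 46.4286)^2 = 55.1837
  (10 - 46.4286)^2 = 1327.0408
  (10 - 46.4286)^2 = 1327.0408
  (92 - 46.4286)^2 = 2076.7551
  (30 - 46.4286)^2 = 269.898
  (89 - 46.4286)^2 = 1812.3265
  (70 - 46.4286)^2 = 555.6122
  (28 - 46.4286)^2 = 339.6122
  (16 - 46.4286)^2 = 925.898
  (30 - 46.4286)^2 = 269.898
Step 3: Sum of squared deviations = 13697.4286
Step 4: Sample variance = 13697.4286 / 13 = 1053.6484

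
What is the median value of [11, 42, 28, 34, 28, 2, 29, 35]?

28.5

Step 1: Sort the data in ascending order: [2, 11, 28, 28, 29, 34, 35, 42]
Step 2: The number of values is n = 8.
Step 3: Since n is even, the median is the average of positions 4 and 5:
  Median = (28 + 29) / 2 = 28.5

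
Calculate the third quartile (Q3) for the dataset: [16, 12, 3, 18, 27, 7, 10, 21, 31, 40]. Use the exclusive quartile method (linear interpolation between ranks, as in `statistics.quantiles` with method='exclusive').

28

Step 1: Sort the data: [3, 7, 10, 12, 16, 18, 21, 27, 31, 40]
Step 2: n = 10
Step 3: Using the exclusive quartile method:
  Q1 = 9.25
  Q2 (median) = 17
  Q3 = 28
  IQR = Q3 - Q1 = 28 - 9.25 = 18.75
Step 4: Q3 = 28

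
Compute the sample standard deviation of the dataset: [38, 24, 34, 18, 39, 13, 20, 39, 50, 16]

12.4673

Step 1: Compute the mean: 29.1
Step 2: Sum of squared deviations from the mean: 1398.9
Step 3: Sample variance = 1398.9 / 9 = 155.4333
Step 4: Standard deviation = sqrt(155.4333) = 12.4673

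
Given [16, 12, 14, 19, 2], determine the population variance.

33.44

Step 1: Compute the mean: (16 + 12 + 14 + 19 + 2) / 5 = 12.6
Step 2: Compute squared deviations from the mean:
  (16 - 12.6)^2 = 11.56
  (12 - 12.6)^2 = 0.36
  (14 - 12.6)^2 = 1.96
  (19 - 12.6)^2 = 40.96
  (2 - 12.6)^2 = 112.36
Step 3: Sum of squared deviations = 167.2
Step 4: Population variance = 167.2 / 5 = 33.44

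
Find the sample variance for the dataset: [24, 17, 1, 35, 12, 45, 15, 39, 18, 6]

207.9556

Step 1: Compute the mean: (24 + 17 + 1 + 35 + 12 + 45 + 15 + 39 + 18 + 6) / 10 = 21.2
Step 2: Compute squared deviations from the mean:
  (24 - 21.2)^2 = 7.84
  (17 - 21.2)^2 = 17.64
  (1 - 21.2)^2 = 408.04
  (35 - 21.2)^2 = 190.44
  (12 - 21.2)^2 = 84.64
  (45 - 21.2)^2 = 566.44
  (15 - 21.2)^2 = 38.44
  (39 - 21.2)^2 = 316.84
  (18 - 21.2)^2 = 10.24
  (6 - 21.2)^2 = 231.04
Step 3: Sum of squared deviations = 1871.6
Step 4: Sample variance = 1871.6 / 9 = 207.9556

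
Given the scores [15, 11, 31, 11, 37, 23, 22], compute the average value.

21.4286

Step 1: Sum all values: 15 + 11 + 31 + 11 + 37 + 23 + 22 = 150
Step 2: Count the number of values: n = 7
Step 3: Mean = sum / n = 150 / 7 = 21.4286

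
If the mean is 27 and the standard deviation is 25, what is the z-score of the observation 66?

1.56

Step 1: Recall the z-score formula: z = (x - mu) / sigma
Step 2: Substitute values: z = (66 - 27) / 25
Step 3: z = 39 / 25 = 1.56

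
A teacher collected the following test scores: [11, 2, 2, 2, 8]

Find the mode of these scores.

2

Step 1: Count the frequency of each value:
  2: appears 3 time(s)
  8: appears 1 time(s)
  11: appears 1 time(s)
Step 2: The value 2 appears most frequently (3 times).
Step 3: Mode = 2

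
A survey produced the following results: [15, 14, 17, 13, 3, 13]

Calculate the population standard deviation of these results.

4.4628

Step 1: Compute the mean: 12.5
Step 2: Sum of squared deviations from the mean: 119.5
Step 3: Population variance = 119.5 / 6 = 19.9167
Step 4: Standard deviation = sqrt(19.9167) = 4.4628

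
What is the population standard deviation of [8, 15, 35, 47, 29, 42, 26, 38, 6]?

13.9841

Step 1: Compute the mean: 27.3333
Step 2: Sum of squared deviations from the mean: 1760
Step 3: Population variance = 1760 / 9 = 195.5556
Step 4: Standard deviation = sqrt(195.5556) = 13.9841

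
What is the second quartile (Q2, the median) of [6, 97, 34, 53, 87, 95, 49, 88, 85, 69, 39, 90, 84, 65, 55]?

69

Step 1: Sort the data: [6, 34, 39, 49, 53, 55, 65, 69, 84, 85, 87, 88, 90, 95, 97]
Step 2: n = 15
Step 3: Q2 is the median. Since n is odd, it is the middle value at position 8: 69
Step 4: Q2 = 69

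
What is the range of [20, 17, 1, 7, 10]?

19

Step 1: Identify the maximum value: max = 20
Step 2: Identify the minimum value: min = 1
Step 3: Range = max - min = 20 - 1 = 19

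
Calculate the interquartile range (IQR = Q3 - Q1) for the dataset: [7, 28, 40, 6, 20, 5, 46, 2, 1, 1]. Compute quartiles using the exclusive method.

29.25

Step 1: Sort the data: [1, 1, 2, 5, 6, 7, 20, 28, 40, 46]
Step 2: n = 10
Step 3: Using the exclusive quartile method:
  Q1 = 1.75
  Q2 (median) = 6.5
  Q3 = 31
  IQR = Q3 - Q1 = 31 - 1.75 = 29.25
Step 4: IQR = 29.25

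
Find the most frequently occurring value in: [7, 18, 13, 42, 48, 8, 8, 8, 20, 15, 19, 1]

8

Step 1: Count the frequency of each value:
  1: appears 1 time(s)
  7: appears 1 time(s)
  8: appears 3 time(s)
  13: appears 1 time(s)
  15: appears 1 time(s)
  18: appears 1 time(s)
  19: appears 1 time(s)
  20: appears 1 time(s)
  42: appears 1 time(s)
  48: appears 1 time(s)
Step 2: The value 8 appears most frequently (3 times).
Step 3: Mode = 8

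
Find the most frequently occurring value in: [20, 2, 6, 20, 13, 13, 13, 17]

13

Step 1: Count the frequency of each value:
  2: appears 1 time(s)
  6: appears 1 time(s)
  13: appears 3 time(s)
  17: appears 1 time(s)
  20: appears 2 time(s)
Step 2: The value 13 appears most frequently (3 times).
Step 3: Mode = 13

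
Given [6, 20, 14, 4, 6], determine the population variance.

36.8

Step 1: Compute the mean: (6 + 20 + 14 + 4 + 6) / 5 = 10
Step 2: Compute squared deviations from the mean:
  (6 - 10)^2 = 16
  (20 - 10)^2 = 100
  (14 - 10)^2 = 16
  (4 - 10)^2 = 36
  (6 - 10)^2 = 16
Step 3: Sum of squared deviations = 184
Step 4: Population variance = 184 / 5 = 36.8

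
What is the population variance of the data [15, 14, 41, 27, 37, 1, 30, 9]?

174.6875

Step 1: Compute the mean: (15 + 14 + 41 + 27 + 37 + 1 + 30 + 9) / 8 = 21.75
Step 2: Compute squared deviations from the mean:
  (15 - 21.75)^2 = 45.5625
  (14 - 21.75)^2 = 60.0625
  (41 - 21.75)^2 = 370.5625
  (27 - 21.75)^2 = 27.5625
  (37 - 21.75)^2 = 232.5625
  (1 - 21.75)^2 = 430.5625
  (30 - 21.75)^2 = 68.0625
  (9 - 21.75)^2 = 162.5625
Step 3: Sum of squared deviations = 1397.5
Step 4: Population variance = 1397.5 / 8 = 174.6875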